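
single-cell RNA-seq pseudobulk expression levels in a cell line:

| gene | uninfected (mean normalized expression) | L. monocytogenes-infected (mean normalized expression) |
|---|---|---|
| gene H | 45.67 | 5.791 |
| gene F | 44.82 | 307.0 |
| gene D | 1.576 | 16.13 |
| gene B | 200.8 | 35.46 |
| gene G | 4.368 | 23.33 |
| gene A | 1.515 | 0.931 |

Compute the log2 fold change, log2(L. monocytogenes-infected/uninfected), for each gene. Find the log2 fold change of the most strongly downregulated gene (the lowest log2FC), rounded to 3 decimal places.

-2.979

log2(5.791/45.67) = -2.979  (gene H)
log2(307.0/44.82) = 2.776  (gene F)
log2(16.13/1.576) = 3.355  (gene D)
log2(35.46/200.8) = -2.501  (gene B)
log2(23.33/4.368) = 2.417  (gene G)
log2(0.931/1.515) = -0.702  (gene A)
gene H is most strongly downregulated.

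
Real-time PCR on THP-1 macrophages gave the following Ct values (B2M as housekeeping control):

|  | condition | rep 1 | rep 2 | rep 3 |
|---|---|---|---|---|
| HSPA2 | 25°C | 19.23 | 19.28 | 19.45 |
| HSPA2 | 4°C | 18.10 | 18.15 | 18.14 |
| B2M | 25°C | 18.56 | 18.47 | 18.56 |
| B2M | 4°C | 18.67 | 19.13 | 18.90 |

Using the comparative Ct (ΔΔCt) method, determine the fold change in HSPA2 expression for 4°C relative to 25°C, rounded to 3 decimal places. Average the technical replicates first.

Mean Ct: HSPA2 25°C 19.320; HSPA2 4°C 18.130; B2M 25°C 18.530; B2M 4°C 18.900
ΔCt(25°C) = 19.320 − 18.530 = 0.790
ΔCt(4°C) = 18.130 − 18.900 = -0.770
ΔΔCt = -0.770 − 0.790 = -1.560
Fold change = 2^(−(-1.560)) = 2^1.560 = 2.9485

2.949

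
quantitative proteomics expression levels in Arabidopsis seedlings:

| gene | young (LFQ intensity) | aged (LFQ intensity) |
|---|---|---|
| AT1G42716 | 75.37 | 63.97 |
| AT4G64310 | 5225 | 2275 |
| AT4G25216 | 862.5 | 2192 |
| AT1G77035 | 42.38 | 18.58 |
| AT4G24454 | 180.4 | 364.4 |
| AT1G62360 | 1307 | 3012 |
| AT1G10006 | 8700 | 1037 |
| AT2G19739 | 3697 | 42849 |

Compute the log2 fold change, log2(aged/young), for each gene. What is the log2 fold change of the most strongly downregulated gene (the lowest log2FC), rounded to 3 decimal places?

log2(63.97/75.37) = -0.237  (AT1G42716)
log2(2275/5225) = -1.200  (AT4G64310)
log2(2192/862.5) = 1.346  (AT4G25216)
log2(18.58/42.38) = -1.190  (AT1G77035)
log2(364.4/180.4) = 1.014  (AT4G24454)
log2(3012/1307) = 1.204  (AT1G62360)
log2(1037/8700) = -3.069  (AT1G10006)
log2(42849/3697) = 3.535  (AT2G19739)
AT1G10006 is most strongly downregulated.

-3.069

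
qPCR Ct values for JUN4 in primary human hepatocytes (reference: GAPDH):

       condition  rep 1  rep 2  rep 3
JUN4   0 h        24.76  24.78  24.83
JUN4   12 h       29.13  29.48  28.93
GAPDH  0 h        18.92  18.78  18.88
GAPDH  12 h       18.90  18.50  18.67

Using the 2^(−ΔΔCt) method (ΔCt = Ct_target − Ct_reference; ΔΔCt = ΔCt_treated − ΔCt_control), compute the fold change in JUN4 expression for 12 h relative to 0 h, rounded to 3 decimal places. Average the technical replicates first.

Mean Ct: JUN4 0 h 24.790; JUN4 12 h 29.180; GAPDH 0 h 18.860; GAPDH 12 h 18.690
ΔCt(0 h) = 24.790 − 18.860 = 5.930
ΔCt(12 h) = 29.180 − 18.690 = 10.490
ΔΔCt = 10.490 − 5.930 = 4.560
Fold change = 2^(−4.560) = 0.0424

0.042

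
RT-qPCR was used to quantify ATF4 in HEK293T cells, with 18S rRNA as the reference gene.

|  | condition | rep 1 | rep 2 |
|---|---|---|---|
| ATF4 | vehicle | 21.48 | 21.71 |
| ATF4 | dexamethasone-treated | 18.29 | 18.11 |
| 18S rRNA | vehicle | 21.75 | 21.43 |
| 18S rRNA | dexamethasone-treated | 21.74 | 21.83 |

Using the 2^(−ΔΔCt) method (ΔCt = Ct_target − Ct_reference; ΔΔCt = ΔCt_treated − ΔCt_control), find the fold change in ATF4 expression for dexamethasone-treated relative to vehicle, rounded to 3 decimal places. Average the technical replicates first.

Mean Ct: ATF4 vehicle 21.595; ATF4 dexamethasone-treated 18.200; 18S rRNA vehicle 21.590; 18S rRNA dexamethasone-treated 21.785
ΔCt(vehicle) = 21.595 − 21.590 = 0.005
ΔCt(dexamethasone-treated) = 18.200 − 21.785 = -3.585
ΔΔCt = -3.585 − 0.005 = -3.590
Fold change = 2^(−(-3.590)) = 2^3.590 = 12.0420

12.042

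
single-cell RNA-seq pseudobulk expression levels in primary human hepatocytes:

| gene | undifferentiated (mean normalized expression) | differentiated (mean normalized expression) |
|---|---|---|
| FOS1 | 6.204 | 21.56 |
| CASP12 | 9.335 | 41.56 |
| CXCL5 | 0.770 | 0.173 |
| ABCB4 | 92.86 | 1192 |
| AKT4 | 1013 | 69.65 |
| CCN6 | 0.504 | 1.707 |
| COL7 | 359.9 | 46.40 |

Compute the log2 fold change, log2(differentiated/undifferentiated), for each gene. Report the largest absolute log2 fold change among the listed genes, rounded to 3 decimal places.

log2(21.56/6.204) = 1.797  (FOS1)
log2(41.56/9.335) = 2.154  (CASP12)
log2(0.173/0.770) = -2.154  (CXCL5)
log2(1192/92.86) = 3.682  (ABCB4)
log2(69.65/1013) = -3.862  (AKT4)
log2(1.707/0.504) = 1.760  (CCN6)
log2(46.40/359.9) = -2.955  (COL7)
The largest magnitude belongs to AKT4.

3.862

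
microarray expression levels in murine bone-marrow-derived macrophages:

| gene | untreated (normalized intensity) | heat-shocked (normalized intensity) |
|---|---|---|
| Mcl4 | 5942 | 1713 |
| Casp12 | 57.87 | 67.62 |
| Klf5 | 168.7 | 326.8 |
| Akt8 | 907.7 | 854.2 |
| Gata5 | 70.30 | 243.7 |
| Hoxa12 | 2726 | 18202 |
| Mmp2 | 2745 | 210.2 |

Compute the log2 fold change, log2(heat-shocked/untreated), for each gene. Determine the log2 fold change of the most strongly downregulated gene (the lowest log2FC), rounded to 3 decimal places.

log2(1713/5942) = -1.794  (Mcl4)
log2(67.62/57.87) = 0.225  (Casp12)
log2(326.8/168.7) = 0.954  (Klf5)
log2(854.2/907.7) = -0.088  (Akt8)
log2(243.7/70.30) = 1.794  (Gata5)
log2(18202/2726) = 2.739  (Hoxa12)
log2(210.2/2745) = -3.707  (Mmp2)
Mmp2 is most strongly downregulated.

-3.707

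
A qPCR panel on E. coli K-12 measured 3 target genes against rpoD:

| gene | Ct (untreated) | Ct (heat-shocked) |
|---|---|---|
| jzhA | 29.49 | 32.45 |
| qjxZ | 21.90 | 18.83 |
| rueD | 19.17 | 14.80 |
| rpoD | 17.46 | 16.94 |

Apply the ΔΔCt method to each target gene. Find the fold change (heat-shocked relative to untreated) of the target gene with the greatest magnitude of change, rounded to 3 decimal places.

14.420

jzhA: ΔΔCt = (32.45−16.94) − (29.49−17.46) = 15.51 − 12.03 = 3.48; fold change = 2^-3.48 = 0.090
qjxZ: ΔΔCt = (18.83−16.94) − (21.90−17.46) = 1.89 − 4.44 = -2.55; fold change = 2^2.55 = 5.856
rueD: ΔΔCt = (14.80−16.94) − (19.17−17.46) = -2.14 − 1.71 = -3.85; fold change = 2^3.85 = 14.420
rueD has the largest |ΔΔCt| = 3.85.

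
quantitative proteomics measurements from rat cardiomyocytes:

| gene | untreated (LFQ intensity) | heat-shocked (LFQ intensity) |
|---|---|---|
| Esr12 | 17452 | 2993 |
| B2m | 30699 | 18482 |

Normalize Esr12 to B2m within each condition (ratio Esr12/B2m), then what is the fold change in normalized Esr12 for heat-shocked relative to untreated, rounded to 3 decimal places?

0.285

Esr12/B2m (untreated) = 17452 / 30699 = 0.56849
Esr12/B2m (heat-shocked) = 2993 / 18482 = 0.16194
Fold change = 0.16194 / 0.56849 = 0.2849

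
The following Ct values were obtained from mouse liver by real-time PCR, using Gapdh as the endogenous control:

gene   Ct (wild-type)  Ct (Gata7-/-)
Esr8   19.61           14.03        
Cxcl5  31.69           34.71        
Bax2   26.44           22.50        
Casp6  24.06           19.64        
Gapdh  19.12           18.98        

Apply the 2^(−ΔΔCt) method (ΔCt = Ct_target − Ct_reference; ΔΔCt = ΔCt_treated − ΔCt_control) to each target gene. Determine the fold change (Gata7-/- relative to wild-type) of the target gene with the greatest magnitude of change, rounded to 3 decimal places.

43.411

Esr8: ΔΔCt = (14.03−18.98) − (19.61−19.12) = -4.95 − 0.49 = -5.44; fold change = 2^5.44 = 43.411
Cxcl5: ΔΔCt = (34.71−18.98) − (31.69−19.12) = 15.73 − 12.57 = 3.16; fold change = 2^-3.16 = 0.112
Bax2: ΔΔCt = (22.50−18.98) − (26.44−19.12) = 3.52 − 7.32 = -3.80; fold change = 2^3.80 = 13.929
Casp6: ΔΔCt = (19.64−18.98) − (24.06−19.12) = 0.66 − 4.94 = -4.28; fold change = 2^4.28 = 19.427
Esr8 has the largest |ΔΔCt| = 5.44.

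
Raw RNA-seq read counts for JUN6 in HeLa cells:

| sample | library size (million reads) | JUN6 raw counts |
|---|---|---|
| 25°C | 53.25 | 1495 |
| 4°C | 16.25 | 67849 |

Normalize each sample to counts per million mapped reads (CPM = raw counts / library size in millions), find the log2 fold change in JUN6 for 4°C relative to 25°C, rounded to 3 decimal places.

CPM(25°C) = 1495 / 53.25 = 28.0751
CPM(4°C) = 67849 / 16.25 = 4175.3231
Fold change = 4175.3231 / 28.0751 = 148.71970
log2(148.71970) = 7.2165

7.216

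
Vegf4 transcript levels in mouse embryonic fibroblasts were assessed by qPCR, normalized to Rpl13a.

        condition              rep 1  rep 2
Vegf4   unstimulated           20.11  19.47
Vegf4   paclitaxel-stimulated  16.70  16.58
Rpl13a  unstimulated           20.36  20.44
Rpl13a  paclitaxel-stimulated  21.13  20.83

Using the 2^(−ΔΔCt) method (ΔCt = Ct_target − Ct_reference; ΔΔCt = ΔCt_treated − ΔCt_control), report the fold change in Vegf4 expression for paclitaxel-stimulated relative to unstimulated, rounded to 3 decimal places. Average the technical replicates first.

13.269

Mean Ct: Vegf4 unstimulated 19.790; Vegf4 paclitaxel-stimulated 16.640; Rpl13a unstimulated 20.400; Rpl13a paclitaxel-stimulated 20.980
ΔCt(unstimulated) = 19.790 − 20.400 = -0.610
ΔCt(paclitaxel-stimulated) = 16.640 − 20.980 = -4.340
ΔΔCt = -4.340 − (-0.610) = -3.730
Fold change = 2^(−(-3.730)) = 2^3.730 = 13.2691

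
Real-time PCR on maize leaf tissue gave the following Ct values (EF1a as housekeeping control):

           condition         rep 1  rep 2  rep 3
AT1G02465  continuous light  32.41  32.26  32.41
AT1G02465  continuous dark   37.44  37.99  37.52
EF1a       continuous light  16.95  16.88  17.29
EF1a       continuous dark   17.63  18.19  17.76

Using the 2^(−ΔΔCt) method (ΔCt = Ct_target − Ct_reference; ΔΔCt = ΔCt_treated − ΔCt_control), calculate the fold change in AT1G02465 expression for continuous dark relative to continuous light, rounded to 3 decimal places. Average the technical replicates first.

0.045

Mean Ct: AT1G02465 continuous light 32.360; AT1G02465 continuous dark 37.650; EF1a continuous light 17.040; EF1a continuous dark 17.860
ΔCt(continuous light) = 32.360 − 17.040 = 15.320
ΔCt(continuous dark) = 37.650 − 17.860 = 19.790
ΔΔCt = 19.790 − 15.320 = 4.470
Fold change = 2^(−4.470) = 0.0451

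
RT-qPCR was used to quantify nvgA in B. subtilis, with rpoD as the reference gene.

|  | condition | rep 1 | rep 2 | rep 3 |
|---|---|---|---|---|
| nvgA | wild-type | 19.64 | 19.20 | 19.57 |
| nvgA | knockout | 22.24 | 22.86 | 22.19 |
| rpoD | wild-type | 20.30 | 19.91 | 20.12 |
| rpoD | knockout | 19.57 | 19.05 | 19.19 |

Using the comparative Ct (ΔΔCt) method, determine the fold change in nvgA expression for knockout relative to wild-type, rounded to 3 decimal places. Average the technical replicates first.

0.072

Mean Ct: nvgA wild-type 19.470; nvgA knockout 22.430; rpoD wild-type 20.110; rpoD knockout 19.270
ΔCt(wild-type) = 19.470 − 20.110 = -0.640
ΔCt(knockout) = 22.430 − 19.270 = 3.160
ΔΔCt = 3.160 − (-0.640) = 3.800
Fold change = 2^(−3.800) = 0.0718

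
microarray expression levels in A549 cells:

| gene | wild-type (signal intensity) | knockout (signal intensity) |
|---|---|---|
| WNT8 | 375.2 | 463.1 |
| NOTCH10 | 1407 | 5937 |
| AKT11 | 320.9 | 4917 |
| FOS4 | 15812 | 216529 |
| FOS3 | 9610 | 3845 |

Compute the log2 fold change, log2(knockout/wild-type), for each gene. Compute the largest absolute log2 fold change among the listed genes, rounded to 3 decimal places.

log2(463.1/375.2) = 0.304  (WNT8)
log2(5937/1407) = 2.077  (NOTCH10)
log2(4917/320.9) = 3.938  (AKT11)
log2(216529/15812) = 3.775  (FOS4)
log2(3845/9610) = -1.322  (FOS3)
The largest magnitude belongs to AKT11.

3.938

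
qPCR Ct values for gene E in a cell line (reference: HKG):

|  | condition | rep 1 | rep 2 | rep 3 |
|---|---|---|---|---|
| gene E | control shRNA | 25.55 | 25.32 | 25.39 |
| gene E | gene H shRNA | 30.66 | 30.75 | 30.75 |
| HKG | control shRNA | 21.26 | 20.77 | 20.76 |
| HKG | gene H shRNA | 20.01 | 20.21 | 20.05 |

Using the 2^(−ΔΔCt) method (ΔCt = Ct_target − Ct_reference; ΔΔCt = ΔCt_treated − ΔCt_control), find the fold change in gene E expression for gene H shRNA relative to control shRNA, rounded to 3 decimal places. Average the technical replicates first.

0.014

Mean Ct: gene E control shRNA 25.420; gene E gene H shRNA 30.720; HKG control shRNA 20.930; HKG gene H shRNA 20.090
ΔCt(control shRNA) = 25.420 − 20.930 = 4.490
ΔCt(gene H shRNA) = 30.720 − 20.090 = 10.630
ΔΔCt = 10.630 − 4.490 = 6.140
Fold change = 2^(−6.140) = 0.0142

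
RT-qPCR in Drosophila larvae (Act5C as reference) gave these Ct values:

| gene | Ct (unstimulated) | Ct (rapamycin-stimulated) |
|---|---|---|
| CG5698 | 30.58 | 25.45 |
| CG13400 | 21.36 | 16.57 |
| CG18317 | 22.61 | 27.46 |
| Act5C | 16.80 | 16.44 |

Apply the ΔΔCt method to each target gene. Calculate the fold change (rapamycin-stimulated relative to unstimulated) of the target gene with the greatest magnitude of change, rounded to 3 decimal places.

0.027

CG5698: ΔΔCt = (25.45−16.44) − (30.58−16.80) = 9.01 − 13.78 = -4.77; fold change = 2^4.77 = 27.284
CG13400: ΔΔCt = (16.57−16.44) − (21.36−16.80) = 0.13 − 4.56 = -4.43; fold change = 2^4.43 = 21.556
CG18317: ΔΔCt = (27.46−16.44) − (22.61−16.80) = 11.02 − 5.81 = 5.21; fold change = 2^-5.21 = 0.027
CG18317 has the largest |ΔΔCt| = 5.21.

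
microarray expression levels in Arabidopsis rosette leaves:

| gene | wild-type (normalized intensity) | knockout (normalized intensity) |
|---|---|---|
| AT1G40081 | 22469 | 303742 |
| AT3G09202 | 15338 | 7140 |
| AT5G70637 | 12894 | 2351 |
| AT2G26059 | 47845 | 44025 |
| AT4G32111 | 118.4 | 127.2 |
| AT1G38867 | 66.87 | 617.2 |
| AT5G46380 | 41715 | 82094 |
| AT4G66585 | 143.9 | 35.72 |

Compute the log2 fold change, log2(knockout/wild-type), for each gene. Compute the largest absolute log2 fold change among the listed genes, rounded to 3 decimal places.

3.757

log2(303742/22469) = 3.757  (AT1G40081)
log2(7140/15338) = -1.103  (AT3G09202)
log2(2351/12894) = -2.455  (AT5G70637)
log2(44025/47845) = -0.120  (AT2G26059)
log2(127.2/118.4) = 0.103  (AT4G32111)
log2(617.2/66.87) = 3.206  (AT1G38867)
log2(82094/41715) = 0.977  (AT5G46380)
log2(35.72/143.9) = -2.010  (AT4G66585)
The largest magnitude belongs to AT1G40081.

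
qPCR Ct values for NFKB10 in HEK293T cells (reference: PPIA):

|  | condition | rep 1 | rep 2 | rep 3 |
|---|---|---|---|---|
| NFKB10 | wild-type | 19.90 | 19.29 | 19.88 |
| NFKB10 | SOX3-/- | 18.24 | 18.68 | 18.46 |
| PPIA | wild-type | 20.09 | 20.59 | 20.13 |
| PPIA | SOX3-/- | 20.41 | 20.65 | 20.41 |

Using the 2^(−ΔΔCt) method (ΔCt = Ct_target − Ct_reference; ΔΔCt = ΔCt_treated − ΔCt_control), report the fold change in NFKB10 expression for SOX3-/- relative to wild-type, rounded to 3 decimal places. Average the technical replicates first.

Mean Ct: NFKB10 wild-type 19.690; NFKB10 SOX3-/- 18.460; PPIA wild-type 20.270; PPIA SOX3-/- 20.490
ΔCt(wild-type) = 19.690 − 20.270 = -0.580
ΔCt(SOX3-/-) = 18.460 − 20.490 = -2.030
ΔΔCt = -2.030 − (-0.580) = -1.450
Fold change = 2^(−(-1.450)) = 2^1.450 = 2.7321

2.732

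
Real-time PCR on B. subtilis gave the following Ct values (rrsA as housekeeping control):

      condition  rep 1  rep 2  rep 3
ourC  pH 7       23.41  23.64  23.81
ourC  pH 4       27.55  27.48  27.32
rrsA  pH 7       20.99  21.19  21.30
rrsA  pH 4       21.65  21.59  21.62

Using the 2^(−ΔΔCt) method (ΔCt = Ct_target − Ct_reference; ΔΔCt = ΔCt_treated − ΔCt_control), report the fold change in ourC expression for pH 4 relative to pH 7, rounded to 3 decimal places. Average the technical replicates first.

0.097

Mean Ct: ourC pH 7 23.620; ourC pH 4 27.450; rrsA pH 7 21.160; rrsA pH 4 21.620
ΔCt(pH 7) = 23.620 − 21.160 = 2.460
ΔCt(pH 4) = 27.450 − 21.620 = 5.830
ΔΔCt = 5.830 − 2.460 = 3.370
Fold change = 2^(−3.370) = 0.0967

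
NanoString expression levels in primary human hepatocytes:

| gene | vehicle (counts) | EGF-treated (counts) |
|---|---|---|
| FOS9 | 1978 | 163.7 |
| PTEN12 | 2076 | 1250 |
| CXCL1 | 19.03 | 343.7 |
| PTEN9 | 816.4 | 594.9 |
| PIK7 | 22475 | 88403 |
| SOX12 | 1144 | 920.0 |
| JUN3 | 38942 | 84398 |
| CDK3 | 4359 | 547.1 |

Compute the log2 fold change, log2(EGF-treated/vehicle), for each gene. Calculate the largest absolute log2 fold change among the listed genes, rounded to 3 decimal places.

log2(163.7/1978) = -3.595  (FOS9)
log2(1250/2076) = -0.732  (PTEN12)
log2(343.7/19.03) = 4.175  (CXCL1)
log2(594.9/816.4) = -0.457  (PTEN9)
log2(88403/22475) = 1.976  (PIK7)
log2(920.0/1144) = -0.314  (SOX12)
log2(84398/38942) = 1.116  (JUN3)
log2(547.1/4359) = -2.994  (CDK3)
The largest magnitude belongs to CXCL1.

4.175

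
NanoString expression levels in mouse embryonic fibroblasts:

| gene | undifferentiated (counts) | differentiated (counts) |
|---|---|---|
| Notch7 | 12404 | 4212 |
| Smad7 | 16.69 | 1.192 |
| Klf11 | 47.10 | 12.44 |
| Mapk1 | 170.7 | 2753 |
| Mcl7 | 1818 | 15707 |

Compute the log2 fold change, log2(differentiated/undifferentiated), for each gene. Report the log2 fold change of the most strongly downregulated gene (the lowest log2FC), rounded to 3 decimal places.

log2(4212/12404) = -1.558  (Notch7)
log2(1.192/16.69) = -3.808  (Smad7)
log2(12.44/47.10) = -1.921  (Klf11)
log2(2753/170.7) = 4.011  (Mapk1)
log2(15707/1818) = 3.111  (Mcl7)
Smad7 is most strongly downregulated.

-3.808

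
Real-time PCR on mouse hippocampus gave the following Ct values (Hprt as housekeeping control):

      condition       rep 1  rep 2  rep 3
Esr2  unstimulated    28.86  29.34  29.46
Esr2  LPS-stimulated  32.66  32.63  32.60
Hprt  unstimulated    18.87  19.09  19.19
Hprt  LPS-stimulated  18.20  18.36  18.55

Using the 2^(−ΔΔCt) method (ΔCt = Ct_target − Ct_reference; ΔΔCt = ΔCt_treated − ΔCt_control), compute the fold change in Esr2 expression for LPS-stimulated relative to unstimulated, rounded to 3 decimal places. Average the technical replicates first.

Mean Ct: Esr2 unstimulated 29.220; Esr2 LPS-stimulated 32.630; Hprt unstimulated 19.050; Hprt LPS-stimulated 18.370
ΔCt(unstimulated) = 29.220 − 19.050 = 10.170
ΔCt(LPS-stimulated) = 32.630 − 18.370 = 14.260
ΔΔCt = 14.260 − 10.170 = 4.090
Fold change = 2^(−4.090) = 0.0587

0.059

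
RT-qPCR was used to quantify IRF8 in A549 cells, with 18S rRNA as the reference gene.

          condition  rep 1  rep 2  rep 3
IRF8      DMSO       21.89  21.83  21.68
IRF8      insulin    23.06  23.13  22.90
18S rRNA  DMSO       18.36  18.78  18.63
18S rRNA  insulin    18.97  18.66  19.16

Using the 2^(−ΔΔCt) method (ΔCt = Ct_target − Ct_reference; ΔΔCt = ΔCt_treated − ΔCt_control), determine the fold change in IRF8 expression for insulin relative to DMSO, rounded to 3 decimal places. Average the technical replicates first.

0.540

Mean Ct: IRF8 DMSO 21.800; IRF8 insulin 23.030; 18S rRNA DMSO 18.590; 18S rRNA insulin 18.930
ΔCt(DMSO) = 21.800 − 18.590 = 3.210
ΔCt(insulin) = 23.030 − 18.930 = 4.100
ΔΔCt = 4.100 − 3.210 = 0.890
Fold change = 2^(−0.890) = 0.5396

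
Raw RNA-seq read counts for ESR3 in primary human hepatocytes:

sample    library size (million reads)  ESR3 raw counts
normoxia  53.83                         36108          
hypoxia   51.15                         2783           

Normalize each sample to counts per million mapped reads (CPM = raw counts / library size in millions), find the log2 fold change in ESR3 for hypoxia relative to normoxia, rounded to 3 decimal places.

CPM(normoxia) = 36108 / 53.83 = 670.7784
CPM(hypoxia) = 2783 / 51.15 = 54.4086
Fold change = 54.4086 / 670.7784 = 0.08111
log2(0.08111) = -3.6239

-3.624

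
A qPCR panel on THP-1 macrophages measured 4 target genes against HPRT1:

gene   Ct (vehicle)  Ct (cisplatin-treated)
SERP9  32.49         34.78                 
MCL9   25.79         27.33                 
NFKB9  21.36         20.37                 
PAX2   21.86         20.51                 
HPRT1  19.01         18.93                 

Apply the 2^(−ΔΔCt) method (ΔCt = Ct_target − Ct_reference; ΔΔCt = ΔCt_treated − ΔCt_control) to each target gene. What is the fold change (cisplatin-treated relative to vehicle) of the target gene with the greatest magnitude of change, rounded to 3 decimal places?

SERP9: ΔΔCt = (34.78−18.93) − (32.49−19.01) = 15.85 − 13.48 = 2.37; fold change = 2^-2.37 = 0.193
MCL9: ΔΔCt = (27.33−18.93) − (25.79−19.01) = 8.40 − 6.78 = 1.62; fold change = 2^-1.62 = 0.325
NFKB9: ΔΔCt = (20.37−18.93) − (21.36−19.01) = 1.44 − 2.35 = -0.91; fold change = 2^0.91 = 1.879
PAX2: ΔΔCt = (20.51−18.93) − (21.86−19.01) = 1.58 − 2.85 = -1.27; fold change = 2^1.27 = 2.412
SERP9 has the largest |ΔΔCt| = 2.37.

0.193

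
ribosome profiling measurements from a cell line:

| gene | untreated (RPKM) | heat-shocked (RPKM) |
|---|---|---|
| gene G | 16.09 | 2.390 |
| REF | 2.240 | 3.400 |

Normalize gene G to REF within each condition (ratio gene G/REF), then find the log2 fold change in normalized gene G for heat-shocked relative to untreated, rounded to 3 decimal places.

-3.353

gene G/REF (untreated) = 16.09 / 2.240 = 7.183
gene G/REF (heat-shocked) = 2.390 / 3.400 = 0.70294
Fold change = 0.70294 / 7.183 = 0.0979
log2(0.0979) = -3.3531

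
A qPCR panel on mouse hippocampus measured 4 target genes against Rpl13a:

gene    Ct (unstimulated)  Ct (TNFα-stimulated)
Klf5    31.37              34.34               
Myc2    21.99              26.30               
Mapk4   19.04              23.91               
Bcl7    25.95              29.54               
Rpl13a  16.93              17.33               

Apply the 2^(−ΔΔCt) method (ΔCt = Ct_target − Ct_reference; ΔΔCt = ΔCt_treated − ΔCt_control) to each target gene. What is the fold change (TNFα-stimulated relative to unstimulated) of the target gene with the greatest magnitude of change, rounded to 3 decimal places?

Klf5: ΔΔCt = (34.34−17.33) − (31.37−16.93) = 17.01 − 14.44 = 2.57; fold change = 2^-2.57 = 0.168
Myc2: ΔΔCt = (26.30−17.33) − (21.99−16.93) = 8.97 − 5.06 = 3.91; fold change = 2^-3.91 = 0.067
Mapk4: ΔΔCt = (23.91−17.33) − (19.04−16.93) = 6.58 − 2.11 = 4.47; fold change = 2^-4.47 = 0.045
Bcl7: ΔΔCt = (29.54−17.33) − (25.95−16.93) = 12.21 − 9.02 = 3.19; fold change = 2^-3.19 = 0.110
Mapk4 has the largest |ΔΔCt| = 4.47.

0.045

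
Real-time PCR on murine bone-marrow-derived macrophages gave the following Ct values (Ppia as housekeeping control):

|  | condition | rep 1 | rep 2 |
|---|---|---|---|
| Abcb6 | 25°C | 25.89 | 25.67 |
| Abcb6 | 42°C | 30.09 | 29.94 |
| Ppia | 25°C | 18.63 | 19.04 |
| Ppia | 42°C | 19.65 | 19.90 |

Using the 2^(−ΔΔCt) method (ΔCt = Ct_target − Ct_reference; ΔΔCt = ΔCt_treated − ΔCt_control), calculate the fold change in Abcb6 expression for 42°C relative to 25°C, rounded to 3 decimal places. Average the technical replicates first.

0.102

Mean Ct: Abcb6 25°C 25.780; Abcb6 42°C 30.015; Ppia 25°C 18.835; Ppia 42°C 19.775
ΔCt(25°C) = 25.780 − 18.835 = 6.945
ΔCt(42°C) = 30.015 − 19.775 = 10.240
ΔΔCt = 10.240 − 6.945 = 3.295
Fold change = 2^(−3.295) = 0.1019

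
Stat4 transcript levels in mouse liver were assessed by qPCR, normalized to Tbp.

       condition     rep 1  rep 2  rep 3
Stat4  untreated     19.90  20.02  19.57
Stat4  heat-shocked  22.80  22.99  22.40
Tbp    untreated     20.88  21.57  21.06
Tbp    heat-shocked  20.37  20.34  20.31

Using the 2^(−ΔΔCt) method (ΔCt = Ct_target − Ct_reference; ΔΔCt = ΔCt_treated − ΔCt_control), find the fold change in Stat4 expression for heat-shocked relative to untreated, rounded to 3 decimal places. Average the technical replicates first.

Mean Ct: Stat4 untreated 19.830; Stat4 heat-shocked 22.730; Tbp untreated 21.170; Tbp heat-shocked 20.340
ΔCt(untreated) = 19.830 − 21.170 = -1.340
ΔCt(heat-shocked) = 22.730 − 20.340 = 2.390
ΔΔCt = 2.390 − (-1.340) = 3.730
Fold change = 2^(−3.730) = 0.0754

0.075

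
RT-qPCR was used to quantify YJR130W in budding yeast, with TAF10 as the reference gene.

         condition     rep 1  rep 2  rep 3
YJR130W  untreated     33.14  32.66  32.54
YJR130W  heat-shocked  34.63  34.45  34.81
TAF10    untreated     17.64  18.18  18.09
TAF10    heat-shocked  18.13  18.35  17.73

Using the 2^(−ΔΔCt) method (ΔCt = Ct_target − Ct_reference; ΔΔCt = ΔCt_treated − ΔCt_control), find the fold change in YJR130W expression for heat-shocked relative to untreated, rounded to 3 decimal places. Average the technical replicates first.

Mean Ct: YJR130W untreated 32.780; YJR130W heat-shocked 34.630; TAF10 untreated 17.970; TAF10 heat-shocked 18.070
ΔCt(untreated) = 32.780 − 17.970 = 14.810
ΔCt(heat-shocked) = 34.630 − 18.070 = 16.560
ΔΔCt = 16.560 − 14.810 = 1.750
Fold change = 2^(−1.750) = 0.2973

0.297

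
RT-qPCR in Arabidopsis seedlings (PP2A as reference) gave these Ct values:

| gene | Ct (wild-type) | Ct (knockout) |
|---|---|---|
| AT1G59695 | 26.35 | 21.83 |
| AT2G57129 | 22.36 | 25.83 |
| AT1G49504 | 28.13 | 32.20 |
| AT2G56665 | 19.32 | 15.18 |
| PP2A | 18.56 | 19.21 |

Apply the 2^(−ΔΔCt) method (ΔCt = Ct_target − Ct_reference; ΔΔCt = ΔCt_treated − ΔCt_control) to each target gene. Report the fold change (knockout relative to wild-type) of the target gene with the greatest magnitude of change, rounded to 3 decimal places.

36.002

AT1G59695: ΔΔCt = (21.83−19.21) − (26.35−18.56) = 2.62 − 7.79 = -5.17; fold change = 2^5.17 = 36.002
AT2G57129: ΔΔCt = (25.83−19.21) − (22.36−18.56) = 6.62 − 3.80 = 2.82; fold change = 2^-2.82 = 0.142
AT1G49504: ΔΔCt = (32.20−19.21) − (28.13−18.56) = 12.99 − 9.57 = 3.42; fold change = 2^-3.42 = 0.093
AT2G56665: ΔΔCt = (15.18−19.21) − (19.32−18.56) = -4.03 − 0.76 = -4.79; fold change = 2^4.79 = 27.665
AT1G59695 has the largest |ΔΔCt| = 5.17.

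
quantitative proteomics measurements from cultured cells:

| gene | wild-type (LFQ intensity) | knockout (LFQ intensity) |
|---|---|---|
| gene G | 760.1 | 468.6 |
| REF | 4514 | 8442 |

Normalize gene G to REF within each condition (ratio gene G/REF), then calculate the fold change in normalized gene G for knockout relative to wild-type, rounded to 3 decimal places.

gene G/REF (wild-type) = 760.1 / 4514 = 0.16839
gene G/REF (knockout) = 468.6 / 8442 = 0.055508
Fold change = 0.055508 / 0.16839 = 0.3296

0.330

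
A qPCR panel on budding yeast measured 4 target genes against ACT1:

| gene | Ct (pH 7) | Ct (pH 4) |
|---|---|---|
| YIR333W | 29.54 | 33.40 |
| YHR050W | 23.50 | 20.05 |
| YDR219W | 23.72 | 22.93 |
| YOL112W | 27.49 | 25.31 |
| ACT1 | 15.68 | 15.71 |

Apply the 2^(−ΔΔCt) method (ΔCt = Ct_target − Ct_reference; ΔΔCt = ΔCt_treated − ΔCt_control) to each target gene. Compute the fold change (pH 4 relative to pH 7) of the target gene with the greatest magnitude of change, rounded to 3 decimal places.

YIR333W: ΔΔCt = (33.40−15.71) − (29.54−15.68) = 17.69 − 13.86 = 3.83; fold change = 2^-3.83 = 0.070
YHR050W: ΔΔCt = (20.05−15.71) − (23.50−15.68) = 4.34 − 7.82 = -3.48; fold change = 2^3.48 = 11.158
YDR219W: ΔΔCt = (22.93−15.71) − (23.72−15.68) = 7.22 − 8.04 = -0.82; fold change = 2^0.82 = 1.765
YOL112W: ΔΔCt = (25.31−15.71) − (27.49−15.68) = 9.60 − 11.81 = -2.21; fold change = 2^2.21 = 4.627
YIR333W has the largest |ΔΔCt| = 3.83.

0.070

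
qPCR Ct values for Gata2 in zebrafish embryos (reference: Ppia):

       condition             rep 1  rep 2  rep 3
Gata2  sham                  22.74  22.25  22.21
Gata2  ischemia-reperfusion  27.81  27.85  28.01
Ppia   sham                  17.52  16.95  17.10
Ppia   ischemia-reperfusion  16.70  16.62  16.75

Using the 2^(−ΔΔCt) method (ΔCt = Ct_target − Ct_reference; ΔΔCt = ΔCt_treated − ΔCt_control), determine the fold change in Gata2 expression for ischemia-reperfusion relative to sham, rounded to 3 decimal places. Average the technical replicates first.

0.016

Mean Ct: Gata2 sham 22.400; Gata2 ischemia-reperfusion 27.890; Ppia sham 17.190; Ppia ischemia-reperfusion 16.690
ΔCt(sham) = 22.400 − 17.190 = 5.210
ΔCt(ischemia-reperfusion) = 27.890 − 16.690 = 11.200
ΔΔCt = 11.200 − 5.210 = 5.990
Fold change = 2^(−5.990) = 0.0157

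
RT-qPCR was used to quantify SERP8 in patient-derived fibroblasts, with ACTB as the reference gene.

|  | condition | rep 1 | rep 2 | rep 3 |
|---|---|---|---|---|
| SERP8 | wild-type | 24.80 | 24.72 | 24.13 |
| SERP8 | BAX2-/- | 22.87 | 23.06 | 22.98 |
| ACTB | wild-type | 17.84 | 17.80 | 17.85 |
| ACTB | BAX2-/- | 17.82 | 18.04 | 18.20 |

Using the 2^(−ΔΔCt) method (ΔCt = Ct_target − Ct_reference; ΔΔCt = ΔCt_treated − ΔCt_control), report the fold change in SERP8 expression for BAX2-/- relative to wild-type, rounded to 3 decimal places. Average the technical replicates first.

Mean Ct: SERP8 wild-type 24.550; SERP8 BAX2-/- 22.970; ACTB wild-type 17.830; ACTB BAX2-/- 18.020
ΔCt(wild-type) = 24.550 − 17.830 = 6.720
ΔCt(BAX2-/-) = 22.970 − 18.020 = 4.950
ΔΔCt = 4.950 − 6.720 = -1.770
Fold change = 2^(−(-1.770)) = 2^1.770 = 3.4105

3.411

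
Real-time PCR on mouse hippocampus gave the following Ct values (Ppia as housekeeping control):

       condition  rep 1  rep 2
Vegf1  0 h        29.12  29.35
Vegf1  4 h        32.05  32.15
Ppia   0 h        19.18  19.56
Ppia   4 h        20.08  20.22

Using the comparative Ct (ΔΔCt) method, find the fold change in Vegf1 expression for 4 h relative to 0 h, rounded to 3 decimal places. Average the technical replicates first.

0.236

Mean Ct: Vegf1 0 h 29.235; Vegf1 4 h 32.100; Ppia 0 h 19.370; Ppia 4 h 20.150
ΔCt(0 h) = 29.235 − 19.370 = 9.865
ΔCt(4 h) = 32.100 − 20.150 = 11.950
ΔΔCt = 11.950 − 9.865 = 2.085
Fold change = 2^(−2.085) = 0.2357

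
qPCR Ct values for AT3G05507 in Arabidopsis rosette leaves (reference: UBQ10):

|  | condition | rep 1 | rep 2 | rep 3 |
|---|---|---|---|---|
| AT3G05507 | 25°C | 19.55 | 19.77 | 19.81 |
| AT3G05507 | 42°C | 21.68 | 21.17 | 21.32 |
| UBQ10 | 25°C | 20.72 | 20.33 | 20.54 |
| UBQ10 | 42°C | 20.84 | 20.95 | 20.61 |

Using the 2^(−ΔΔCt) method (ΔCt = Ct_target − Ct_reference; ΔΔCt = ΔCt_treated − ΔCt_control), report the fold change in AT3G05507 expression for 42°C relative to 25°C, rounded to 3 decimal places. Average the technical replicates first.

Mean Ct: AT3G05507 25°C 19.710; AT3G05507 42°C 21.390; UBQ10 25°C 20.530; UBQ10 42°C 20.800
ΔCt(25°C) = 19.710 − 20.530 = -0.820
ΔCt(42°C) = 21.390 − 20.800 = 0.590
ΔΔCt = 0.590 − (-0.820) = 1.410
Fold change = 2^(−1.410) = 0.3763

0.376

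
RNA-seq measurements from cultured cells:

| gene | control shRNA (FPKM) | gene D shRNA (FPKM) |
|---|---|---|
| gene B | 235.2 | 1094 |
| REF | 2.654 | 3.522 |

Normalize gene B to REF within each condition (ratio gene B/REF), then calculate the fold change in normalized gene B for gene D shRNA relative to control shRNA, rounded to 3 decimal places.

gene B/REF (control shRNA) = 235.2 / 2.654 = 88.621
gene B/REF (gene D shRNA) = 1094 / 3.522 = 310.62
Fold change = 310.62 / 88.621 = 3.5050

3.505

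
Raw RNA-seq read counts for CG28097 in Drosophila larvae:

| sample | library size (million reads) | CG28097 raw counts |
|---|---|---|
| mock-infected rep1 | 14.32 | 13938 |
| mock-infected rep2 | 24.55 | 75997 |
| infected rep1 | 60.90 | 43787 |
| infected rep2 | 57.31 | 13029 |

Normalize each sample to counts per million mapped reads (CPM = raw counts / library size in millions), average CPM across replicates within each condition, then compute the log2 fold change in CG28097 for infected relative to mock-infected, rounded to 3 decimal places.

CPM(mock-infected rep1) = 13938 / 14.32 = 973.3240
CPM(mock-infected rep2) = 75997 / 24.55 = 3095.6008
CPM(infected rep1) = 43787 / 60.90 = 718.9984
CPM(infected rep2) = 13029 / 57.31 = 227.3425
mean CPM(mock-infected) = 2034.4624; mean CPM(infected) = 473.1704
Fold change = 473.1704 / 2034.4624 = 0.23258
log2(0.23258) = -2.1042

-2.104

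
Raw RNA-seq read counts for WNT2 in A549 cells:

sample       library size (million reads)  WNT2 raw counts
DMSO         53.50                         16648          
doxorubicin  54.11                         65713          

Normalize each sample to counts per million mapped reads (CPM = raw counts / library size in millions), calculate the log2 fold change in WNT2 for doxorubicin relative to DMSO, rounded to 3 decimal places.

1.964

CPM(DMSO) = 16648 / 53.50 = 311.1776
CPM(doxorubicin) = 65713 / 54.11 = 1214.4336
Fold change = 1214.4336 / 311.1776 = 3.90270
log2(3.90270) = 1.9645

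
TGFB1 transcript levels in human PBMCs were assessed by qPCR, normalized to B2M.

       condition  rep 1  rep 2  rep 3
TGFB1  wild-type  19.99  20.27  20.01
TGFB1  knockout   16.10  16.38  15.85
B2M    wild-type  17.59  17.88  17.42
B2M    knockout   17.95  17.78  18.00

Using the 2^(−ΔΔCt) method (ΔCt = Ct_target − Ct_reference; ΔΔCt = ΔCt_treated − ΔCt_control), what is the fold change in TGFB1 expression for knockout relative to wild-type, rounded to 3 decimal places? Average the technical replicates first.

19.160

Mean Ct: TGFB1 wild-type 20.090; TGFB1 knockout 16.110; B2M wild-type 17.630; B2M knockout 17.910
ΔCt(wild-type) = 20.090 − 17.630 = 2.460
ΔCt(knockout) = 16.110 − 17.910 = -1.800
ΔΔCt = -1.800 − 2.460 = -4.260
Fold change = 2^(−(-4.260)) = 2^4.260 = 19.1597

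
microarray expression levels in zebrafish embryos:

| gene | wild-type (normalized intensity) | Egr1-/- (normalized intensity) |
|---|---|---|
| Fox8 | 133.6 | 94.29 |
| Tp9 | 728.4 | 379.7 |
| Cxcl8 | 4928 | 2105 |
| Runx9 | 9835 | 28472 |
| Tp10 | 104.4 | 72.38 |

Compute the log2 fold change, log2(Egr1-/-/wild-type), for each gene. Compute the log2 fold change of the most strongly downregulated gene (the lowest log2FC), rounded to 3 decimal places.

log2(94.29/133.6) = -0.503  (Fox8)
log2(379.7/728.4) = -0.940  (Tp9)
log2(2105/4928) = -1.227  (Cxcl8)
log2(28472/9835) = 1.534  (Runx9)
log2(72.38/104.4) = -0.528  (Tp10)
Cxcl8 is most strongly downregulated.

-1.227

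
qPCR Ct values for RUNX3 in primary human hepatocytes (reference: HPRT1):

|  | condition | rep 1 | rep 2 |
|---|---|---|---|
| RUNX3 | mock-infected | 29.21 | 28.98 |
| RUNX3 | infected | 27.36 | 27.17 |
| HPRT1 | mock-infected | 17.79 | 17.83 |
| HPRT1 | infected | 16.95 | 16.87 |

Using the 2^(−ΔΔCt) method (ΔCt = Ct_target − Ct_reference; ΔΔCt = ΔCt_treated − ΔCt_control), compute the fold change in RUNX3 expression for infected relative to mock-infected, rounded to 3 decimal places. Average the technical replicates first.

1.905

Mean Ct: RUNX3 mock-infected 29.095; RUNX3 infected 27.265; HPRT1 mock-infected 17.810; HPRT1 infected 16.910
ΔCt(mock-infected) = 29.095 − 17.810 = 11.285
ΔCt(infected) = 27.265 − 16.910 = 10.355
ΔΔCt = 10.355 − 11.285 = -0.930
Fold change = 2^(−(-0.930)) = 2^0.930 = 1.9053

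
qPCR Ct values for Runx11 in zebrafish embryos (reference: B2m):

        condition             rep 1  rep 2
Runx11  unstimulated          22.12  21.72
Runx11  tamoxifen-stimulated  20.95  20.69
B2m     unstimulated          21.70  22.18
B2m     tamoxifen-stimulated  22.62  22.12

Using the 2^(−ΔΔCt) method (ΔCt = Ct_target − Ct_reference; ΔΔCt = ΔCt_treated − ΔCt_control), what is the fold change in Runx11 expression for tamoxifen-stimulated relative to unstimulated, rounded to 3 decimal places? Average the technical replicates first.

Mean Ct: Runx11 unstimulated 21.920; Runx11 tamoxifen-stimulated 20.820; B2m unstimulated 21.940; B2m tamoxifen-stimulated 22.370
ΔCt(unstimulated) = 21.920 − 21.940 = -0.020
ΔCt(tamoxifen-stimulated) = 20.820 − 22.370 = -1.550
ΔΔCt = -1.550 − (-0.020) = -1.530
Fold change = 2^(−(-1.530)) = 2^1.530 = 2.8879

2.888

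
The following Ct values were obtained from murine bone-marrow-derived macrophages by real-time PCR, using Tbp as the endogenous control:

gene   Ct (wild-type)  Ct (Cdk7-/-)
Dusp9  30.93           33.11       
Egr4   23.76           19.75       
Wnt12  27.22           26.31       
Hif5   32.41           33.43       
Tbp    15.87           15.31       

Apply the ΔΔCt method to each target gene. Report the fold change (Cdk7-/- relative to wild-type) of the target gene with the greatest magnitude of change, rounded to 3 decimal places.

Dusp9: ΔΔCt = (33.11−15.31) − (30.93−15.87) = 17.80 − 15.06 = 2.74; fold change = 2^-2.74 = 0.150
Egr4: ΔΔCt = (19.75−15.31) − (23.76−15.87) = 4.44 − 7.89 = -3.45; fold change = 2^3.45 = 10.928
Wnt12: ΔΔCt = (26.31−15.31) − (27.22−15.87) = 11.00 − 11.35 = -0.35; fold change = 2^0.35 = 1.275
Hif5: ΔΔCt = (33.43−15.31) − (32.41−15.87) = 18.12 − 16.54 = 1.58; fold change = 2^-1.58 = 0.334
Egr4 has the largest |ΔΔCt| = 3.45.

10.928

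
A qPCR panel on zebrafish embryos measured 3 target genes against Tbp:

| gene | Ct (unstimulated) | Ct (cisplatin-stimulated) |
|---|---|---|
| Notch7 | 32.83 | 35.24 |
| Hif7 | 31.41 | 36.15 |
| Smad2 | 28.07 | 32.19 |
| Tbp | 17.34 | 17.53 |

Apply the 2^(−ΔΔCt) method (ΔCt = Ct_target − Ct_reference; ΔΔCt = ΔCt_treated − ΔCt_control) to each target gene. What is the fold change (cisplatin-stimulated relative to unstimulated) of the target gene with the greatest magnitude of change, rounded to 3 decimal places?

0.043

Notch7: ΔΔCt = (35.24−17.53) − (32.83−17.34) = 17.71 − 15.49 = 2.22; fold change = 2^-2.22 = 0.215
Hif7: ΔΔCt = (36.15−17.53) − (31.41−17.34) = 18.62 − 14.07 = 4.55; fold change = 2^-4.55 = 0.043
Smad2: ΔΔCt = (32.19−17.53) − (28.07−17.34) = 14.66 − 10.73 = 3.93; fold change = 2^-3.93 = 0.066
Hif7 has the largest |ΔΔCt| = 4.55.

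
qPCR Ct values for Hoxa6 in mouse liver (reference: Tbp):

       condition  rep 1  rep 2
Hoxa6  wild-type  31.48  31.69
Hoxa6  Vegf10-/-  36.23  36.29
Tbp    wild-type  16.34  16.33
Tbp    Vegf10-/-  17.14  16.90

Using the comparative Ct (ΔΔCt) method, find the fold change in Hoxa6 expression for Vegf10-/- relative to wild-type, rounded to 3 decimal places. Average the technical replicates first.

0.063

Mean Ct: Hoxa6 wild-type 31.585; Hoxa6 Vegf10-/- 36.260; Tbp wild-type 16.335; Tbp Vegf10-/- 17.020
ΔCt(wild-type) = 31.585 − 16.335 = 15.250
ΔCt(Vegf10-/-) = 36.260 − 17.020 = 19.240
ΔΔCt = 19.240 − 15.250 = 3.990
Fold change = 2^(−3.990) = 0.0629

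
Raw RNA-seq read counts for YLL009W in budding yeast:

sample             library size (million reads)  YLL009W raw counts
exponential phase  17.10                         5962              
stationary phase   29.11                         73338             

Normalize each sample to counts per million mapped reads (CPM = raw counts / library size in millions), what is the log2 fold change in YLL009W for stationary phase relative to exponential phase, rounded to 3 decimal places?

CPM(exponential phase) = 5962 / 17.10 = 348.6550
CPM(stationary phase) = 73338 / 29.11 = 2519.3404
Fold change = 2519.3404 / 348.6550 = 7.22588
log2(7.22588) = 2.8532

2.853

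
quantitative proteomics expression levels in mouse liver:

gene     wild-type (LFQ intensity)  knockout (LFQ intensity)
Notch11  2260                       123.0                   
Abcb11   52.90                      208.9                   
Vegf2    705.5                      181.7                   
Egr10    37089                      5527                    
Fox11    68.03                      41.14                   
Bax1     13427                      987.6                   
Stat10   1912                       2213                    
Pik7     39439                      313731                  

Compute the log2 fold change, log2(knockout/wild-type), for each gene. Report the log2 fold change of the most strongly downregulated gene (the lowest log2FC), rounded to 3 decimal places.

log2(123.0/2260) = -4.200  (Notch11)
log2(208.9/52.90) = 1.981  (Abcb11)
log2(181.7/705.5) = -1.957  (Vegf2)
log2(5527/37089) = -2.746  (Egr10)
log2(41.14/68.03) = -0.726  (Fox11)
log2(987.6/13427) = -3.765  (Bax1)
log2(2213/1912) = 0.211  (Stat10)
log2(313731/39439) = 2.992  (Pik7)
Notch11 is most strongly downregulated.

-4.200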